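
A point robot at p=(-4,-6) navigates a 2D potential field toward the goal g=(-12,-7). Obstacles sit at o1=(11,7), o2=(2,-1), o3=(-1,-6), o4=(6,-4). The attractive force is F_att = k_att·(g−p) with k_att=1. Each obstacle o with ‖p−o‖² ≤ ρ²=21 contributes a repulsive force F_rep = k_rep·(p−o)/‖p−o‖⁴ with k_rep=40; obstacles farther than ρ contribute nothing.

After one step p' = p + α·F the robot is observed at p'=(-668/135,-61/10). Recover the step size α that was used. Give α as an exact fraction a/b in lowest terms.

α = 1/10

F_att = 1·(g−p) = 1·(-8,-1) = (-8.0000,-1.0000)
o1: d²=394 > ρ²=21 → inactive
o2: d²=61 > ρ²=21 → inactive
o3: d²=9 ≤ ρ²=21; F_rep = 40·(-3,0)/9² = (-1.4815,0.0000)
o4: d²=104 > ρ²=21 → inactive
F = F_att + ΣF_rep = (-9.4815,-1.0000)
Δp = p'−p = (-0.9481,-0.1000); α = Δx/Fx = (-128/135) / (-256/27) = 1/10
check: Δy/Fy = (-1/10) / (-1) = 1/10 ✓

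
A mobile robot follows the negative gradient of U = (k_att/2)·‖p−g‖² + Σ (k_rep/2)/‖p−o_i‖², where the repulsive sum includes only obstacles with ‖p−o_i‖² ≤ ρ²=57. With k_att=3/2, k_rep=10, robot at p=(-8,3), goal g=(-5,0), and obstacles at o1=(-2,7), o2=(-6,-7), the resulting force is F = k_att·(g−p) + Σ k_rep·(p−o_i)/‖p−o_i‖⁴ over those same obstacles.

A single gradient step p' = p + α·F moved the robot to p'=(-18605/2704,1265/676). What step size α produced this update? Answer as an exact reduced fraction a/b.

F_att = 3/2·(g−p) = 3/2·(3,-3) = (4.5000,-4.5000)
o1: d²=52 ≤ ρ²=57; F_rep = 10·(-6,-4)/52² = (-0.0222,-0.0148)
o2: d²=104 > ρ²=57 → inactive
F = F_att + ΣF_rep = (4.4778,-4.5148)
Δp = p'−p = (1.1195,-1.1287); α = Δx/Fx = (3027/2704) / (3027/676) = 1/4
check: Δy/Fy = (-763/676) / (-763/169) = 1/4 ✓

α = 1/4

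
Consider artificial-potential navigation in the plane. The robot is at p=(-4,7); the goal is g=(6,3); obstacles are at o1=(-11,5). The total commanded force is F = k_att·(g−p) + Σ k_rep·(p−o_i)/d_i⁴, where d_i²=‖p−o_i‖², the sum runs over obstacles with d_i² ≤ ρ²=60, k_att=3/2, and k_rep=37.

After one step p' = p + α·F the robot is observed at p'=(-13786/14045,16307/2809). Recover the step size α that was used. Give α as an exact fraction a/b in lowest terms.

α = 1/5

F_att = 3/2·(g−p) = 3/2·(10,-4) = (15.0000,-6.0000)
o1: d²=53 ≤ ρ²=60; F_rep = 37·(7,2)/53² = (0.0922,0.0263)
F = F_att + ΣF_rep = (15.0922,-5.9737)
Δp = p'−p = (3.0184,-1.1947); α = Δx/Fx = (42394/14045) / (42394/2809) = 1/5
check: Δy/Fy = (-3356/2809) / (-16780/2809) = 1/5 ✓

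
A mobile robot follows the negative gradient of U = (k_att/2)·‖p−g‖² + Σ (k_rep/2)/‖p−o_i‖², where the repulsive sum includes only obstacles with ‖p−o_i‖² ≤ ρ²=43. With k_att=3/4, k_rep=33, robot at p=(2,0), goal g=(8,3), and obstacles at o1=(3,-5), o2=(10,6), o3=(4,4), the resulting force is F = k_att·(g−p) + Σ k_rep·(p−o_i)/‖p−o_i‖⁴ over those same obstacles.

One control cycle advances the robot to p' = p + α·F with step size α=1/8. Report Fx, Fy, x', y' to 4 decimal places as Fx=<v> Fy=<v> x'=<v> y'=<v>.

Fx=4.2862 Fy=2.1641 x'=2.5358 y'=0.2705

F_att = 3/4·(g−p) = 3/4·(6,3) = (4.5000,2.2500)
o1: d²=26 ≤ ρ²=43; F_rep = 33·(-1,5)/26² = (-0.0488,0.2441)
o2: d²=100 > ρ²=43 → inactive
o3: d²=20 ≤ ρ²=43; F_rep = 33·(-2,-4)/20² = (-0.1650,-0.3300)
F = F_att + ΣF_rep = (4.2862,2.1641)
p' = p + 1/8·F = (2.5358,0.2705)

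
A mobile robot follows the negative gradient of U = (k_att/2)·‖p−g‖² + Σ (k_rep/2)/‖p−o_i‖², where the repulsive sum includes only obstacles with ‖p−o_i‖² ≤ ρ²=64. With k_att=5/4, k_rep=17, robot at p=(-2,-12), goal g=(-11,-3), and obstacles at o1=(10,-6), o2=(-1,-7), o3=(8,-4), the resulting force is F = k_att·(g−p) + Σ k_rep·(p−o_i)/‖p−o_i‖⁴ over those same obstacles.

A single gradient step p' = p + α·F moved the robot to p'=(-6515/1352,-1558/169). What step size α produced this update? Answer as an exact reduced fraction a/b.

F_att = 5/4·(g−p) = 5/4·(-9,9) = (-11.2500,11.2500)
o1: d²=180 > ρ²=64 → inactive
o2: d²=26 ≤ ρ²=64; F_rep = 17·(-1,-5)/26² = (-0.0251,-0.1257)
o3: d²=164 > ρ²=64 → inactive
F = F_att + ΣF_rep = (-11.2751,11.1243)
Δp = p'−p = (-2.8188,2.7811); α = Δx/Fx = (-3811/1352) / (-3811/338) = 1/4
check: Δy/Fy = (470/169) / (1880/169) = 1/4 ✓

α = 1/4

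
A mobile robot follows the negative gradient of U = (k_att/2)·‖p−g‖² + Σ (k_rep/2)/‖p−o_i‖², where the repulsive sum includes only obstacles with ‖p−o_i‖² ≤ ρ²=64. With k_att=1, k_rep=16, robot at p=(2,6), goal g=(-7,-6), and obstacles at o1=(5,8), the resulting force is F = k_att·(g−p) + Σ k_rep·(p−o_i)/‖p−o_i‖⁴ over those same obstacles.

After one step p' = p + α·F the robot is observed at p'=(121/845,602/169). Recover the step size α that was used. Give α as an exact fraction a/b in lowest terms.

α = 1/5

F_att = 1·(g−p) = 1·(-9,-12) = (-9.0000,-12.0000)
o1: d²=13 ≤ ρ²=64; F_rep = 16·(-3,-2)/13² = (-0.2840,-0.1893)
F = F_att + ΣF_rep = (-9.2840,-12.1893)
Δp = p'−p = (-1.8568,-2.4379); α = Δx/Fx = (-1569/845) / (-1569/169) = 1/5
check: Δy/Fy = (-412/169) / (-2060/169) = 1/5 ✓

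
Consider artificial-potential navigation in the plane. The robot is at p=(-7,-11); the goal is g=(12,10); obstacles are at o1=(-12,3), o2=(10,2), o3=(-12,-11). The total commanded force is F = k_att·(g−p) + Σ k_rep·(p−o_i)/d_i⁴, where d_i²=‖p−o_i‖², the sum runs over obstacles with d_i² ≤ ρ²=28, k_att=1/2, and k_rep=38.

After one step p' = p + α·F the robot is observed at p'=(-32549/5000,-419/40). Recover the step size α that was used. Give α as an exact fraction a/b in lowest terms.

F_att = 1/2·(g−p) = 1/2·(19,21) = (9.5000,10.5000)
o1: d²=221 > ρ²=28 → inactive
o2: d²=458 > ρ²=28 → inactive
o3: d²=25 ≤ ρ²=28; F_rep = 38·(5,0)/25² = (0.3040,0.0000)
F = F_att + ΣF_rep = (9.8040,10.5000)
Δp = p'−p = (0.4902,0.5250); α = Δx/Fx = (2451/5000) / (2451/250) = 1/20
check: Δy/Fy = (21/40) / (21/2) = 1/20 ✓

α = 1/20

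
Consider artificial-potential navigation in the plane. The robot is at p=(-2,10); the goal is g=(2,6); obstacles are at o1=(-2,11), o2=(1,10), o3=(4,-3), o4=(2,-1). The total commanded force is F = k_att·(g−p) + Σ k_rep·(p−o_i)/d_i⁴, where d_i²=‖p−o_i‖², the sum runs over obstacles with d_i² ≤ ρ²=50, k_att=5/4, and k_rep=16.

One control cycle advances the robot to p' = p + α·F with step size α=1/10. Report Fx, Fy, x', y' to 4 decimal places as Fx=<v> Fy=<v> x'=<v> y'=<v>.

F_att = 5/4·(g−p) = 5/4·(4,-4) = (5.0000,-5.0000)
o1: d²=1 ≤ ρ²=50; F_rep = 16·(0,-1)/1² = (0.0000,-16.0000)
o2: d²=9 ≤ ρ²=50; F_rep = 16·(-3,0)/9² = (-0.5926,0.0000)
o3: d²=205 > ρ²=50 → inactive
o4: d²=137 > ρ²=50 → inactive
F = F_att + ΣF_rep = (4.4074,-21.0000)
p' = p + 1/10·F = (-1.5593,7.9000)

Fx=4.4074 Fy=-21.0000 x'=-1.5593 y'=7.9000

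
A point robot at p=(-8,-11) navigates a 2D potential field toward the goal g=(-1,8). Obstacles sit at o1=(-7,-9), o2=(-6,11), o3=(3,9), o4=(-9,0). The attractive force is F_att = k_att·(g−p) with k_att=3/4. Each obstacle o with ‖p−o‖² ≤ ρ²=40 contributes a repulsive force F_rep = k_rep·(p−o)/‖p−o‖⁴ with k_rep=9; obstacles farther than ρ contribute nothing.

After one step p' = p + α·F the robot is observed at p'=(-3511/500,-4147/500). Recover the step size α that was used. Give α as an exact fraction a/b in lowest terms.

α = 1/5

F_att = 3/4·(g−p) = 3/4·(7,19) = (5.2500,14.2500)
o1: d²=5 ≤ ρ²=40; F_rep = 9·(-1,-2)/5² = (-0.3600,-0.7200)
o2: d²=488 > ρ²=40 → inactive
o3: d²=521 > ρ²=40 → inactive
o4: d²=122 > ρ²=40 → inactive
F = F_att + ΣF_rep = (4.8900,13.5300)
Δp = p'−p = (0.9780,2.7060); α = Δx/Fx = (489/500) / (489/100) = 1/5
check: Δy/Fy = (1353/500) / (1353/100) = 1/5 ✓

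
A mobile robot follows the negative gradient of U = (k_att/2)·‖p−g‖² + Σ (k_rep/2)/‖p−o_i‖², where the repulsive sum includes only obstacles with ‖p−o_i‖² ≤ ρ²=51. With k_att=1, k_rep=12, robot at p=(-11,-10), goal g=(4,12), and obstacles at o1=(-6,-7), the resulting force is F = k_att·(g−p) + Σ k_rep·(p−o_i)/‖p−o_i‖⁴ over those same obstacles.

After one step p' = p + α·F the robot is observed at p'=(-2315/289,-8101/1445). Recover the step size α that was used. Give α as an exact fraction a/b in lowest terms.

F_att = 1·(g−p) = 1·(15,22) = (15.0000,22.0000)
o1: d²=34 ≤ ρ²=51; F_rep = 12·(-5,-3)/34² = (-0.0519,-0.0311)
F = F_att + ΣF_rep = (14.9481,21.9689)
Δp = p'−p = (2.9896,4.3938); α = Δx/Fx = (864/289) / (4320/289) = 1/5
check: Δy/Fy = (6349/1445) / (6349/289) = 1/5 ✓

α = 1/5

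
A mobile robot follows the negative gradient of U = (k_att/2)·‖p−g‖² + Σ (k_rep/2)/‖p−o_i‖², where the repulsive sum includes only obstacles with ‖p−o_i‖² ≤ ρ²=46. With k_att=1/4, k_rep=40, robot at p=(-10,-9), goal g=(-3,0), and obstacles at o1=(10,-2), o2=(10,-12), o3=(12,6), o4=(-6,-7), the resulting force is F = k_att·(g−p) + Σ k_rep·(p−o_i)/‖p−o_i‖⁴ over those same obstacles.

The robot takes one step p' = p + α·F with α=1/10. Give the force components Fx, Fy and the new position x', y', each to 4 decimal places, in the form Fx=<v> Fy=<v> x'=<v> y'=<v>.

F_att = 1/4·(g−p) = 1/4·(7,9) = (1.7500,2.2500)
o1: d²=449 > ρ²=46 → inactive
o2: d²=409 > ρ²=46 → inactive
o3: d²=709 > ρ²=46 → inactive
o4: d²=20 ≤ ρ²=46; F_rep = 40·(-4,-2)/20² = (-0.4000,-0.2000)
F = F_att + ΣF_rep = (1.3500,2.0500)
p' = p + 1/10·F = (-9.8650,-8.7950)

Fx=1.3500 Fy=2.0500 x'=-9.8650 y'=-8.7950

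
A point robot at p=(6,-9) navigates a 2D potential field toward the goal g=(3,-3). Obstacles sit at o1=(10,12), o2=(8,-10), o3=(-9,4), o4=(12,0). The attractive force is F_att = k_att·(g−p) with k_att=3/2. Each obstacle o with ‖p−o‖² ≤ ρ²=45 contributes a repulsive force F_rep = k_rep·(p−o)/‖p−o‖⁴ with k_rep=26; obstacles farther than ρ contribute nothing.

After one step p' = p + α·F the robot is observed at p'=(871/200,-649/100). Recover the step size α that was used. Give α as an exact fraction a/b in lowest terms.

α = 1/4

F_att = 3/2·(g−p) = 3/2·(-3,6) = (-4.5000,9.0000)
o1: d²=457 > ρ²=45 → inactive
o2: d²=5 ≤ ρ²=45; F_rep = 26·(-2,1)/5² = (-2.0800,1.0400)
o3: d²=394 > ρ²=45 → inactive
o4: d²=117 > ρ²=45 → inactive
F = F_att + ΣF_rep = (-6.5800,10.0400)
Δp = p'−p = (-1.6450,2.5100); α = Δx/Fx = (-329/200) / (-329/50) = 1/4
check: Δy/Fy = (251/100) / (251/25) = 1/4 ✓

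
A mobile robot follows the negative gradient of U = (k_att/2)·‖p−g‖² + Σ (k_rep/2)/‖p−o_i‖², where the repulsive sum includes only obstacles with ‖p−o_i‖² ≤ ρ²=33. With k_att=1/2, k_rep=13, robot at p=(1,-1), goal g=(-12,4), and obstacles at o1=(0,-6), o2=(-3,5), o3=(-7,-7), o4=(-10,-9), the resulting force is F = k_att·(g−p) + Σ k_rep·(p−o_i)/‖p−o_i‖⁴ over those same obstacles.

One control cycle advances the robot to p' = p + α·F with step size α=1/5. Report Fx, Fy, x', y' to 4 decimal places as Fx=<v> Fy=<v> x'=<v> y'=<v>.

Fx=-6.4808 Fy=2.5962 x'=-0.2962 y'=-0.4808

F_att = 1/2·(g−p) = 1/2·(-13,5) = (-6.5000,2.5000)
o1: d²=26 ≤ ρ²=33; F_rep = 13·(1,5)/26² = (0.0192,0.0962)
o2: d²=52 > ρ²=33 → inactive
o3: d²=100 > ρ²=33 → inactive
o4: d²=185 > ρ²=33 → inactive
F = F_att + ΣF_rep = (-6.4808,2.5962)
p' = p + 1/5·F = (-0.2962,-0.4808)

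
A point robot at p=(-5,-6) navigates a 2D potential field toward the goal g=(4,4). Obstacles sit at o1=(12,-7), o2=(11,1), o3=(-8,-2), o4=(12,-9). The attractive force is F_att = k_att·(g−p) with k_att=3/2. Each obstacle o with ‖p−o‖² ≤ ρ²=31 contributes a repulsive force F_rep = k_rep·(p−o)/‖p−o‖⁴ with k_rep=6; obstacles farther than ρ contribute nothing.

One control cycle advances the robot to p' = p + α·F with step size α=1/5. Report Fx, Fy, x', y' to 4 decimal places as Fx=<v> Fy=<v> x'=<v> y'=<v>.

F_att = 3/2·(g−p) = 3/2·(9,10) = (13.5000,15.0000)
o1: d²=290 > ρ²=31 → inactive
o2: d²=305 > ρ²=31 → inactive
o3: d²=25 ≤ ρ²=31; F_rep = 6·(3,-4)/25² = (0.0288,-0.0384)
o4: d²=298 > ρ²=31 → inactive
F = F_att + ΣF_rep = (13.5288,14.9616)
p' = p + 1/5·F = (-2.2942,-3.0077)

Fx=13.5288 Fy=14.9616 x'=-2.2942 y'=-3.0077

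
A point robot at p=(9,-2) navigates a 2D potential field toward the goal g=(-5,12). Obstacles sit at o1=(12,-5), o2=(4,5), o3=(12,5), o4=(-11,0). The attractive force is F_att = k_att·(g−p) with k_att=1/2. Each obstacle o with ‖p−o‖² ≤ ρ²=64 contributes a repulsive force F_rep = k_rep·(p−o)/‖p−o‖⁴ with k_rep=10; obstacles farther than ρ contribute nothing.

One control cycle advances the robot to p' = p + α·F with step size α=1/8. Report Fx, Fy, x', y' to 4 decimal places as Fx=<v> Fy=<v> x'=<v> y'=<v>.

F_att = 1/2·(g−p) = 1/2·(-14,14) = (-7.0000,7.0000)
o1: d²=18 ≤ ρ²=64; F_rep = 10·(-3,3)/18² = (-0.0926,0.0926)
o2: d²=74 > ρ²=64 → inactive
o3: d²=58 ≤ ρ²=64; F_rep = 10·(-3,-7)/58² = (-0.0089,-0.0208)
o4: d²=404 > ρ²=64 → inactive
F = F_att + ΣF_rep = (-7.1015,7.0718)
p' = p + 1/8·F = (8.1123,-1.1160)

Fx=-7.1015 Fy=7.0718 x'=8.1123 y'=-1.1160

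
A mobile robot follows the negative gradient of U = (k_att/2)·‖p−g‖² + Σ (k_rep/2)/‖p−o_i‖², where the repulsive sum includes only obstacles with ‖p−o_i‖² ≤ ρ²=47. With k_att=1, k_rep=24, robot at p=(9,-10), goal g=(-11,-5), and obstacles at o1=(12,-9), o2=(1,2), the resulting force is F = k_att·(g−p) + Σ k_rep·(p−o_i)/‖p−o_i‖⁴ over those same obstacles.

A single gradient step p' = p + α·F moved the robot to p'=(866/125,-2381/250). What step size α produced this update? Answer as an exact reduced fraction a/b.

α = 1/10

F_att = 1·(g−p) = 1·(-20,5) = (-20.0000,5.0000)
o1: d²=10 ≤ ρ²=47; F_rep = 24·(-3,-1)/10² = (-0.7200,-0.2400)
o2: d²=208 > ρ²=47 → inactive
F = F_att + ΣF_rep = (-20.7200,4.7600)
Δp = p'−p = (-2.0720,0.4760); α = Δx/Fx = (-259/125) / (-518/25) = 1/10
check: Δy/Fy = (119/250) / (119/25) = 1/10 ✓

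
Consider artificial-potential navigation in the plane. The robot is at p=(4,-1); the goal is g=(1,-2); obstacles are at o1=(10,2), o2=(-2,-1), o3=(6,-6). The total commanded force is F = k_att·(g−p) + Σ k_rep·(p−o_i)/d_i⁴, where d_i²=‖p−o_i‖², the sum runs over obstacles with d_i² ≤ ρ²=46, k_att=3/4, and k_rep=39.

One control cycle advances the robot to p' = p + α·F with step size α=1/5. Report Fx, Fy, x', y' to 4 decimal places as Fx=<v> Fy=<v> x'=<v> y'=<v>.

F_att = 3/4·(g−p) = 3/4·(-3,-1) = (-2.2500,-0.7500)
o1: d²=45 ≤ ρ²=46; F_rep = 39·(-6,-3)/45² = (-0.1156,-0.0578)
o2: d²=36 ≤ ρ²=46; F_rep = 39·(6,0)/36² = (0.1806,0.0000)
o3: d²=29 ≤ ρ²=46; F_rep = 39·(-2,5)/29² = (-0.0927,0.2319)
F = F_att + ΣF_rep = (-2.2777,-0.5759)
p' = p + 1/5·F = (3.5445,-1.1152)

Fx=-2.2777 Fy=-0.5759 x'=3.5445 y'=-1.1152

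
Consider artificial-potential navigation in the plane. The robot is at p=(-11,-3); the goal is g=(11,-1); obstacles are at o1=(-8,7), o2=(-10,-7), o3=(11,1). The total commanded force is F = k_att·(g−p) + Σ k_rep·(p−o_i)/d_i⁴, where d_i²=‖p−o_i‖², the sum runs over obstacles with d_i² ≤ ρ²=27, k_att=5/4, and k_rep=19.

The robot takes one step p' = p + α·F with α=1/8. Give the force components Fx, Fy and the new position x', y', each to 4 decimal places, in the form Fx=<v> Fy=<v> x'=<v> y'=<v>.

F_att = 5/4·(g−p) = 5/4·(22,2) = (27.5000,2.5000)
o1: d²=109 > ρ²=27 → inactive
o2: d²=17 ≤ ρ²=27; F_rep = 19·(-1,4)/17² = (-0.0657,0.2630)
o3: d²=500 > ρ²=27 → inactive
F = F_att + ΣF_rep = (27.4343,2.7630)
p' = p + 1/8·F = (-7.5707,-2.6546)

Fx=27.4343 Fy=2.7630 x'=-7.5707 y'=-2.6546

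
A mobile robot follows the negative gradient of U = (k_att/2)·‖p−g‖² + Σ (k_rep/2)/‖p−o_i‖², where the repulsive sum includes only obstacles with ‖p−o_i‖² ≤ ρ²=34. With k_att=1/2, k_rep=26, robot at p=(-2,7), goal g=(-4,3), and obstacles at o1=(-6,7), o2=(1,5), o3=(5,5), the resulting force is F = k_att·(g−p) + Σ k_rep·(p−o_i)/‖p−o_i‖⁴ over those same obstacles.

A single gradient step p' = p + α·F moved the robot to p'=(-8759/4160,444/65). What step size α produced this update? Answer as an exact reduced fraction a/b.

F_att = 1/2·(g−p) = 1/2·(-2,-4) = (-1.0000,-2.0000)
o1: d²=16 ≤ ρ²=34; F_rep = 26·(4,0)/16² = (0.4062,0.0000)
o2: d²=13 ≤ ρ²=34; F_rep = 26·(-3,2)/13² = (-0.4615,0.3077)
o3: d²=53 > ρ²=34 → inactive
F = F_att + ΣF_rep = (-1.0553,-1.6923)
Δp = p'−p = (-0.1055,-0.1692); α = Δx/Fx = (-439/4160) / (-439/416) = 1/10
check: Δy/Fy = (-11/65) / (-22/13) = 1/10 ✓

α = 1/10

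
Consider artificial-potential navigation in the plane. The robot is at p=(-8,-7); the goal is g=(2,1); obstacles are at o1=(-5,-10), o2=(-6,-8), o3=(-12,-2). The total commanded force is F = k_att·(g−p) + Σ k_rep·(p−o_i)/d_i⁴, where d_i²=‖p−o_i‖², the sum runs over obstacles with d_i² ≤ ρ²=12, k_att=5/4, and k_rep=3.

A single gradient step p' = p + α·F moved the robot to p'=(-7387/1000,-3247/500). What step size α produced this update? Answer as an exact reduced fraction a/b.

F_att = 5/4·(g−p) = 5/4·(10,8) = (12.5000,10.0000)
o1: d²=18 > ρ²=12 → inactive
o2: d²=5 ≤ ρ²=12; F_rep = 3·(-2,1)/5² = (-0.2400,0.1200)
o3: d²=41 > ρ²=12 → inactive
F = F_att + ΣF_rep = (12.2600,10.1200)
Δp = p'−p = (0.6130,0.5060); α = Δx/Fx = (613/1000) / (613/50) = 1/20
check: Δy/Fy = (253/500) / (253/25) = 1/20 ✓

α = 1/20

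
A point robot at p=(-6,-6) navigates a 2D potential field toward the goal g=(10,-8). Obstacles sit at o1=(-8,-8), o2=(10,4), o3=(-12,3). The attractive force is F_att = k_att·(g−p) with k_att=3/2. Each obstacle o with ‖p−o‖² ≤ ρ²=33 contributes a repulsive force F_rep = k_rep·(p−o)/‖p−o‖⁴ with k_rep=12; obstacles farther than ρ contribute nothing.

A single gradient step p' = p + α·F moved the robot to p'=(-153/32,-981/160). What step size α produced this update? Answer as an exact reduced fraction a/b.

F_att = 3/2·(g−p) = 3/2·(16,-2) = (24.0000,-3.0000)
o1: d²=8 ≤ ρ²=33; F_rep = 12·(2,2)/8² = (0.3750,0.3750)
o2: d²=356 > ρ²=33 → inactive
o3: d²=117 > ρ²=33 → inactive
F = F_att + ΣF_rep = (24.3750,-2.6250)
Δp = p'−p = (1.2188,-0.1313); α = Δx/Fx = (39/32) / (195/8) = 1/20
check: Δy/Fy = (-21/160) / (-21/8) = 1/20 ✓

α = 1/20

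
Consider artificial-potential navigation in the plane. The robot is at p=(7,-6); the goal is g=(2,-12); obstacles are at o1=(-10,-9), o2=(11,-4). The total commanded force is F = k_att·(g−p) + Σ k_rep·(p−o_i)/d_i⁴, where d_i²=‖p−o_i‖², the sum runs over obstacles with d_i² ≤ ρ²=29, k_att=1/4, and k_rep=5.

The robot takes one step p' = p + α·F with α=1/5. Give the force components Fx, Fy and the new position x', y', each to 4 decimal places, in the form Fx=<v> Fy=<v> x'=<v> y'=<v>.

F_att = 1/4·(g−p) = 1/4·(-5,-6) = (-1.2500,-1.5000)
o1: d²=298 > ρ²=29 → inactive
o2: d²=20 ≤ ρ²=29; F_rep = 5·(-4,-2)/20² = (-0.0500,-0.0250)
F = F_att + ΣF_rep = (-1.3000,-1.5250)
p' = p + 1/5·F = (6.7400,-6.3050)

Fx=-1.3000 Fy=-1.5250 x'=6.7400 y'=-6.3050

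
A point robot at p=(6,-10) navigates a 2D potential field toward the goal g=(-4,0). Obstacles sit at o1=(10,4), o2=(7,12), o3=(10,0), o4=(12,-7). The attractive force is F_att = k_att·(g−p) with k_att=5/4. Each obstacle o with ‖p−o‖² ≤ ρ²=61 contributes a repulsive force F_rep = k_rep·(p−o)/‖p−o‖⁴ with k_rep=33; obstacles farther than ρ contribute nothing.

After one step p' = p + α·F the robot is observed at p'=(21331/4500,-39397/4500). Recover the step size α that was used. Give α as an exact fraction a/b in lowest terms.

α = 1/10

F_att = 5/4·(g−p) = 5/4·(-10,10) = (-12.5000,12.5000)
o1: d²=212 > ρ²=61 → inactive
o2: d²=485 > ρ²=61 → inactive
o3: d²=116 > ρ²=61 → inactive
o4: d²=45 ≤ ρ²=61; F_rep = 33·(-6,-3)/45² = (-0.0978,-0.0489)
F = F_att + ΣF_rep = (-12.5978,12.4511)
Δp = p'−p = (-1.2598,1.2451); α = Δx/Fx = (-5669/4500) / (-5669/450) = 1/10
check: Δy/Fy = (5603/4500) / (5603/450) = 1/10 ✓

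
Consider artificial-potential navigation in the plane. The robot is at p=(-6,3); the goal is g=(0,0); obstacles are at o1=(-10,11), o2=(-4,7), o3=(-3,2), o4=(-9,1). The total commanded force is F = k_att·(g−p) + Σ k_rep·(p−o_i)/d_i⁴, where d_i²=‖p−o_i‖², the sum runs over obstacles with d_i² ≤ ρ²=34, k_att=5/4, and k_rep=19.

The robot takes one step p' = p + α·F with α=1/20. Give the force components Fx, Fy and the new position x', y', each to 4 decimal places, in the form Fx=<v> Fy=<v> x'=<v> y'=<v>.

Fx=7.1723 Fy=-3.5251 x'=-5.6414 y'=2.8237

F_att = 5/4·(g−p) = 5/4·(6,-3) = (7.5000,-3.7500)
o1: d²=80 > ρ²=34 → inactive
o2: d²=20 ≤ ρ²=34; F_rep = 19·(-2,-4)/20² = (-0.0950,-0.1900)
o3: d²=10 ≤ ρ²=34; F_rep = 19·(-3,1)/10² = (-0.5700,0.1900)
o4: d²=13 ≤ ρ²=34; F_rep = 19·(3,2)/13² = (0.3373,0.2249)
F = F_att + ΣF_rep = (7.1723,-3.5251)
p' = p + 1/20·F = (-5.6414,2.8237)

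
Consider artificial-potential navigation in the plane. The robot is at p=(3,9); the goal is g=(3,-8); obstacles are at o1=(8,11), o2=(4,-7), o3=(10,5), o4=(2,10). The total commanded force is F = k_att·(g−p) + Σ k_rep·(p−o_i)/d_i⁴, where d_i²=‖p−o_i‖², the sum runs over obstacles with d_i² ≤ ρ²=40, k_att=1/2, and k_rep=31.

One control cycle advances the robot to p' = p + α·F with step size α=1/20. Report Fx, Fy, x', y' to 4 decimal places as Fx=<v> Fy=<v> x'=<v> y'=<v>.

F_att = 1/2·(g−p) = 1/2·(0,-17) = (0.0000,-8.5000)
o1: d²=29 ≤ ρ²=40; F_rep = 31·(-5,-2)/29² = (-0.1843,-0.0737)
o2: d²=257 > ρ²=40 → inactive
o3: d²=65 > ρ²=40 → inactive
o4: d²=2 ≤ ρ²=40; F_rep = 31·(1,-1)/2² = (7.7500,-7.7500)
F = F_att + ΣF_rep = (7.5657,-16.3237)
p' = p + 1/20·F = (3.3783,8.1838)

Fx=7.5657 Fy=-16.3237 x'=3.3783 y'=8.1838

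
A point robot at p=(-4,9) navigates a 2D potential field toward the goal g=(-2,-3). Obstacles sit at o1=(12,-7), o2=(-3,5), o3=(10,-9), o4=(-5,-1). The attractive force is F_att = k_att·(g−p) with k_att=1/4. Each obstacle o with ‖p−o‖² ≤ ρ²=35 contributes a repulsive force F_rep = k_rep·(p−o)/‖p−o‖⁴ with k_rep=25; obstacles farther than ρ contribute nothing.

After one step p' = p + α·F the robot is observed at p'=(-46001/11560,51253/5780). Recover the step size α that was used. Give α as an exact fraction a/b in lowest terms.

α = 1/20

F_att = 1/4·(g−p) = 1/4·(2,-12) = (0.5000,-3.0000)
o1: d²=512 > ρ²=35 → inactive
o2: d²=17 ≤ ρ²=35; F_rep = 25·(-1,4)/17² = (-0.0865,0.3460)
o3: d²=520 > ρ²=35 → inactive
o4: d²=101 > ρ²=35 → inactive
F = F_att + ΣF_rep = (0.4135,-2.6540)
Δp = p'−p = (0.0207,-0.1327); α = Δx/Fx = (239/11560) / (239/578) = 1/20
check: Δy/Fy = (-767/5780) / (-767/289) = 1/20 ✓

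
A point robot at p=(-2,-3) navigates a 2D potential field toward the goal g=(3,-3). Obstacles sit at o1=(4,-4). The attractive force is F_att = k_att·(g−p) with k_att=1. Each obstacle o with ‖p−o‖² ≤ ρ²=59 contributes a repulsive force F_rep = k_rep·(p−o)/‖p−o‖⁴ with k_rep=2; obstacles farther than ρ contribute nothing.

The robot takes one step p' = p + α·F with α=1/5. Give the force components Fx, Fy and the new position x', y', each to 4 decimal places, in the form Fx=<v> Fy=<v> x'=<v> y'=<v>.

Fx=4.9912 Fy=0.0015 x'=-1.0018 y'=-2.9997

F_att = 1·(g−p) = 1·(5,0) = (5.0000,0.0000)
o1: d²=37 ≤ ρ²=59; F_rep = 2·(-6,1)/37² = (-0.0088,0.0015)
F = F_att + ΣF_rep = (4.9912,0.0015)
p' = p + 1/5·F = (-1.0018,-2.9997)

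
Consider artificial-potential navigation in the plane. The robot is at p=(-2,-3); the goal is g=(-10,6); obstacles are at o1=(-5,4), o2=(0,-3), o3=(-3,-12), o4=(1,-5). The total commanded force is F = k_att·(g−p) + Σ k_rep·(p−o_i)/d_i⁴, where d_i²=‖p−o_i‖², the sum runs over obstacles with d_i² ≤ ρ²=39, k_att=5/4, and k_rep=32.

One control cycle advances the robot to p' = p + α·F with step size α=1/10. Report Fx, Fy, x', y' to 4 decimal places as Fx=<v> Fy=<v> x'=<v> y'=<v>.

Fx=-14.5680 Fy=11.6287 x'=-3.4568 y'=-1.8371

F_att = 5/4·(g−p) = 5/4·(-8,9) = (-10.0000,11.2500)
o1: d²=58 > ρ²=39 → inactive
o2: d²=4 ≤ ρ²=39; F_rep = 32·(-2,0)/4² = (-4.0000,0.0000)
o3: d²=82 > ρ²=39 → inactive
o4: d²=13 ≤ ρ²=39; F_rep = 32·(-3,2)/13² = (-0.5680,0.3787)
F = F_att + ΣF_rep = (-14.5680,11.6287)
p' = p + 1/10·F = (-3.4568,-1.8371)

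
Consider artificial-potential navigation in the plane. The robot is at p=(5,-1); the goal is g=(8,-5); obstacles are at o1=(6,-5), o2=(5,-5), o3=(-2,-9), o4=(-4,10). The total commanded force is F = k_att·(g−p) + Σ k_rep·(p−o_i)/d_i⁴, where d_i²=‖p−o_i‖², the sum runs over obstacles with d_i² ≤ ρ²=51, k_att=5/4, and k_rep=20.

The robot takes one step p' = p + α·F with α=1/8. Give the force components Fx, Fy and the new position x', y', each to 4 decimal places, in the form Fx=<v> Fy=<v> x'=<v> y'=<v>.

Fx=3.6808 Fy=-4.4107 x'=5.4601 y'=-1.5513

F_att = 5/4·(g−p) = 5/4·(3,-4) = (3.7500,-5.0000)
o1: d²=17 ≤ ρ²=51; F_rep = 20·(-1,4)/17² = (-0.0692,0.2768)
o2: d²=16 ≤ ρ²=51; F_rep = 20·(0,4)/16² = (0.0000,0.3125)
o3: d²=113 > ρ²=51 → inactive
o4: d²=202 > ρ²=51 → inactive
F = F_att + ΣF_rep = (3.6808,-4.4107)
p' = p + 1/8·F = (5.4601,-1.5513)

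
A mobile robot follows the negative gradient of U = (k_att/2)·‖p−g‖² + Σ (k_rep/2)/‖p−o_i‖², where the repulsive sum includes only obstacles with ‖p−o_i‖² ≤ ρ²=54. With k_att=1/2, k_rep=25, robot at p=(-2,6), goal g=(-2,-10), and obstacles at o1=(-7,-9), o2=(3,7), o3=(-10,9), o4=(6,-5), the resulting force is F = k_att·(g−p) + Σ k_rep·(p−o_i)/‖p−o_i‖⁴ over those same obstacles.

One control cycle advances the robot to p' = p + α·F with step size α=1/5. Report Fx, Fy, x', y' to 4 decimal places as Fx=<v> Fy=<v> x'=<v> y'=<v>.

F_att = 1/2·(g−p) = 1/2·(0,-16) = (0.0000,-8.0000)
o1: d²=250 > ρ²=54 → inactive
o2: d²=26 ≤ ρ²=54; F_rep = 25·(-5,-1)/26² = (-0.1849,-0.0370)
o3: d²=73 > ρ²=54 → inactive
o4: d²=185 > ρ²=54 → inactive
F = F_att + ΣF_rep = (-0.1849,-8.0370)
p' = p + 1/5·F = (-2.0370,4.3926)

Fx=-0.1849 Fy=-8.0370 x'=-2.0370 y'=4.3926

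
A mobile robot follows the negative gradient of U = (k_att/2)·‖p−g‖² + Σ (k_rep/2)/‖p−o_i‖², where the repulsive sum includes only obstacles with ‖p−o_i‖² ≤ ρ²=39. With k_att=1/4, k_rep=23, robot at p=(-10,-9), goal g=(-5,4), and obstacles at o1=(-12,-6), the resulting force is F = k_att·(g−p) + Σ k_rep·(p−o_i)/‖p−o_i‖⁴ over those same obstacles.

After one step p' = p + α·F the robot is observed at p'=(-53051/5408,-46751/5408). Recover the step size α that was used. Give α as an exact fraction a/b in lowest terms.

F_att = 1/4·(g−p) = 1/4·(5,13) = (1.2500,3.2500)
o1: d²=13 ≤ ρ²=39; F_rep = 23·(2,-3)/13² = (0.2722,-0.4083)
F = F_att + ΣF_rep = (1.5222,2.8417)
Δp = p'−p = (0.1903,0.3552); α = Δx/Fx = (1029/5408) / (1029/676) = 1/8
check: Δy/Fy = (1921/5408) / (1921/676) = 1/8 ✓

α = 1/8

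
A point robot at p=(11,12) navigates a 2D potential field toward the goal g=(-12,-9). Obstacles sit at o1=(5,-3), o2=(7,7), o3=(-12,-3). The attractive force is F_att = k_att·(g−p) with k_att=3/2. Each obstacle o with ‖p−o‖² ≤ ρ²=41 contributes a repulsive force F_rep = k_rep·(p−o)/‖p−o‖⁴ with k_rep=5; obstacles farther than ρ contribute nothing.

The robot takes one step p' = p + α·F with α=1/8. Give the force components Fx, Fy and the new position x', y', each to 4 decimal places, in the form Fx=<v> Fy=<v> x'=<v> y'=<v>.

F_att = 3/2·(g−p) = 3/2·(-23,-21) = (-34.5000,-31.5000)
o1: d²=261 > ρ²=41 → inactive
o2: d²=41 ≤ ρ²=41; F_rep = 5·(4,5)/41² = (0.0119,0.0149)
o3: d²=754 > ρ²=41 → inactive
F = F_att + ΣF_rep = (-34.4881,-31.4851)
p' = p + 1/8·F = (6.6890,8.0644)

Fx=-34.4881 Fy=-31.4851 x'=6.6890 y'=8.0644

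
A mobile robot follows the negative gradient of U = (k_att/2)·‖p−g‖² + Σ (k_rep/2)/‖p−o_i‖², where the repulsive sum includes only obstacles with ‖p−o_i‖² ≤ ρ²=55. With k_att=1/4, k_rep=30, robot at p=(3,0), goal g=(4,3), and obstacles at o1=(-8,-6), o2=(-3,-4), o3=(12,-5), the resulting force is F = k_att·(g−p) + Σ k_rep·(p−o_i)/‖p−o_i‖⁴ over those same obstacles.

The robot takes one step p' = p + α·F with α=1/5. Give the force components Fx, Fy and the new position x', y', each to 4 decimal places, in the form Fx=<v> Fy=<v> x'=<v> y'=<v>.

F_att = 1/4·(g−p) = 1/4·(1,3) = (0.2500,0.7500)
o1: d²=157 > ρ²=55 → inactive
o2: d²=52 ≤ ρ²=55; F_rep = 30·(6,4)/52² = (0.0666,0.0444)
o3: d²=106 > ρ²=55 → inactive
F = F_att + ΣF_rep = (0.3166,0.7944)
p' = p + 1/5·F = (3.0633,0.1589)

Fx=0.3166 Fy=0.7944 x'=3.0633 y'=0.1589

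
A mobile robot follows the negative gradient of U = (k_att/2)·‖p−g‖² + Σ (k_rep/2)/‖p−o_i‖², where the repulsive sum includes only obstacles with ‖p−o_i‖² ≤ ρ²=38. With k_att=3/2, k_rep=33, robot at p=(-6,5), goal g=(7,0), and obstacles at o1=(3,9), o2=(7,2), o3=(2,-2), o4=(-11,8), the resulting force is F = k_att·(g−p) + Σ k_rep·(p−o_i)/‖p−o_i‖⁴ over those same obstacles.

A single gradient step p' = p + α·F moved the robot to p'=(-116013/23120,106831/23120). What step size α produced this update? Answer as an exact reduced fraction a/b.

F_att = 3/2·(g−p) = 3/2·(13,-5) = (19.5000,-7.5000)
o1: d²=97 > ρ²=38 → inactive
o2: d²=178 > ρ²=38 → inactive
o3: d²=113 > ρ²=38 → inactive
o4: d²=34 ≤ ρ²=38; F_rep = 33·(5,-3)/34² = (0.1427,-0.0856)
F = F_att + ΣF_rep = (19.6427,-7.5856)
Δp = p'−p = (0.9821,-0.3793); α = Δx/Fx = (22707/23120) / (22707/1156) = 1/20
check: Δy/Fy = (-8769/23120) / (-8769/1156) = 1/20 ✓

α = 1/20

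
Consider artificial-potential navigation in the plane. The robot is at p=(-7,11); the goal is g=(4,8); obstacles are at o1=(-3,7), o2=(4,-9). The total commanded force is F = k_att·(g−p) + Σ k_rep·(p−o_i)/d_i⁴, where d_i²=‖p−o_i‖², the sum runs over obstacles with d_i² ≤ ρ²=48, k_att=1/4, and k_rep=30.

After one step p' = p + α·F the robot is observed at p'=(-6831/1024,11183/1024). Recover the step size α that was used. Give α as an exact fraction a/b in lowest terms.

α = 1/8

F_att = 1/4·(g−p) = 1/4·(11,-3) = (2.7500,-0.7500)
o1: d²=32 ≤ ρ²=48; F_rep = 30·(-4,4)/32² = (-0.1172,0.1172)
o2: d²=521 > ρ²=48 → inactive
F = F_att + ΣF_rep = (2.6328,-0.6328)
Δp = p'−p = (0.3291,-0.0791); α = Δx/Fx = (337/1024) / (337/128) = 1/8
check: Δy/Fy = (-81/1024) / (-81/128) = 1/8 ✓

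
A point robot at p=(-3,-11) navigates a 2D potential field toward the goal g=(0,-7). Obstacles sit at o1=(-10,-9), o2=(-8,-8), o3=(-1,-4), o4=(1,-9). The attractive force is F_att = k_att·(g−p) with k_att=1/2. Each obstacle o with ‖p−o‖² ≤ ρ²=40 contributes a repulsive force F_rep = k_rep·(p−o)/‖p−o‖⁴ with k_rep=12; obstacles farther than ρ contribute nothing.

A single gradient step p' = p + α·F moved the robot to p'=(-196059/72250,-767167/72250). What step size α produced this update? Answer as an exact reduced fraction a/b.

F_att = 1/2·(g−p) = 1/2·(3,4) = (1.5000,2.0000)
o1: d²=53 > ρ²=40 → inactive
o2: d²=34 ≤ ρ²=40; F_rep = 12·(5,-3)/34² = (0.0519,-0.0311)
o3: d²=53 > ρ²=40 → inactive
o4: d²=20 ≤ ρ²=40; F_rep = 12·(-4,-2)/20² = (-0.1200,-0.0600)
F = F_att + ΣF_rep = (1.4319,1.9089)
Δp = p'−p = (0.2864,0.3818); α = Δx/Fx = (20691/72250) / (20691/14450) = 1/5
check: Δy/Fy = (27583/72250) / (27583/14450) = 1/5 ✓

α = 1/5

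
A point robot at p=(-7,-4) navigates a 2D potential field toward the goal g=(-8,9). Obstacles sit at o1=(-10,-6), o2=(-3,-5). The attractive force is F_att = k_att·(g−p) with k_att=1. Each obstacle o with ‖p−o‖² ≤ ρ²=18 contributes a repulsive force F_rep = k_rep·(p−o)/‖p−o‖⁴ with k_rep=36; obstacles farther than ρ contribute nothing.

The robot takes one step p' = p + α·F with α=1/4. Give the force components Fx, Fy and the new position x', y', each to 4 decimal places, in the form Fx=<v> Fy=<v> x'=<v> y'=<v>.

Fx=-0.8592 Fy=13.5506 x'=-7.2148 y'=-0.6123

F_att = 1·(g−p) = 1·(-1,13) = (-1.0000,13.0000)
o1: d²=13 ≤ ρ²=18; F_rep = 36·(3,2)/13² = (0.6391,0.4260)
o2: d²=17 ≤ ρ²=18; F_rep = 36·(-4,1)/17² = (-0.4983,0.1246)
F = F_att + ΣF_rep = (-0.8592,13.5506)
p' = p + 1/4·F = (-7.2148,-0.6123)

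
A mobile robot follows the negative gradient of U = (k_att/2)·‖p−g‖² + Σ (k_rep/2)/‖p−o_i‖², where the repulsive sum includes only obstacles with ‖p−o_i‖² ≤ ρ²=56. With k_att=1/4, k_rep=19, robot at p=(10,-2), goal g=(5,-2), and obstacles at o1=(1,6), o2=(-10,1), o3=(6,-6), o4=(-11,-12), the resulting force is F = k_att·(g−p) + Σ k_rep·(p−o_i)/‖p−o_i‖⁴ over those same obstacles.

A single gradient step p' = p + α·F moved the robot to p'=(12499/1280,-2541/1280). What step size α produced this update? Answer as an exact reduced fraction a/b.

α = 1/5

F_att = 1/4·(g−p) = 1/4·(-5,0) = (-1.2500,0.0000)
o1: d²=145 > ρ²=56 → inactive
o2: d²=409 > ρ²=56 → inactive
o3: d²=32 ≤ ρ²=56; F_rep = 19·(4,4)/32² = (0.0742,0.0742)
o4: d²=541 > ρ²=56 → inactive
F = F_att + ΣF_rep = (-1.1758,0.0742)
Δp = p'−p = (-0.2352,0.0148); α = Δx/Fx = (-301/1280) / (-301/256) = 1/5
check: Δy/Fy = (19/1280) / (19/256) = 1/5 ✓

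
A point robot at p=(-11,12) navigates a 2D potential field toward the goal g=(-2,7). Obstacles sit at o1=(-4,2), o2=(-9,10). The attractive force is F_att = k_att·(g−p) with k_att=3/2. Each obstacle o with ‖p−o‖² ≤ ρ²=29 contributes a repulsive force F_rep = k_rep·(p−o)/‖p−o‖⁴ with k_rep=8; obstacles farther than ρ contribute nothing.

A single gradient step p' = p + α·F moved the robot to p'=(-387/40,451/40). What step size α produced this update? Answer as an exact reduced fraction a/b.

F_att = 3/2·(g−p) = 3/2·(9,-5) = (13.5000,-7.5000)
o1: d²=149 > ρ²=29 → inactive
o2: d²=8 ≤ ρ²=29; F_rep = 8·(-2,2)/8² = (-0.2500,0.2500)
F = F_att + ΣF_rep = (13.2500,-7.2500)
Δp = p'−p = (1.3250,-0.7250); α = Δx/Fx = (53/40) / (53/4) = 1/10
check: Δy/Fy = (-29/40) / (-29/4) = 1/10 ✓

α = 1/10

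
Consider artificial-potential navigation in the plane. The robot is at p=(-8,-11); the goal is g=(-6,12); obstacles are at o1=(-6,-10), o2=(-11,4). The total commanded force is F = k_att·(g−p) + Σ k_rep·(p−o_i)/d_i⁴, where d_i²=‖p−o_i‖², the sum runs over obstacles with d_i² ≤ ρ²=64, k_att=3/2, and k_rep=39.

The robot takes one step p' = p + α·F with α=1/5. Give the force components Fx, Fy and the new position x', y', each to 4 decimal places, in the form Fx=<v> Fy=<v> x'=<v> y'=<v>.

Fx=-0.1200 Fy=32.9400 x'=-8.0240 y'=-4.4120

F_att = 3/2·(g−p) = 3/2·(2,23) = (3.0000,34.5000)
o1: d²=5 ≤ ρ²=64; F_rep = 39·(-2,-1)/5² = (-3.1200,-1.5600)
o2: d²=234 > ρ²=64 → inactive
F = F_att + ΣF_rep = (-0.1200,32.9400)
p' = p + 1/5·F = (-8.0240,-4.4120)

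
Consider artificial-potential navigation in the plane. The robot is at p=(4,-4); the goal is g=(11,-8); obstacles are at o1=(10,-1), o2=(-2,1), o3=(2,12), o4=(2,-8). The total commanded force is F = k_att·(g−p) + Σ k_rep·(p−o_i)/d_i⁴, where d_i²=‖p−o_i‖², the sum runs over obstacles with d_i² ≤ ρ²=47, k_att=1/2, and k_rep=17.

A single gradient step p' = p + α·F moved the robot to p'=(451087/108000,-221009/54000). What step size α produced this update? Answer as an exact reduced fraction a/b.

α = 1/20

F_att = 1/2·(g−p) = 1/2·(7,-4) = (3.5000,-2.0000)
o1: d²=45 ≤ ρ²=47; F_rep = 17·(-6,-3)/45² = (-0.0504,-0.0252)
o2: d²=61 > ρ²=47 → inactive
o3: d²=260 > ρ²=47 → inactive
o4: d²=20 ≤ ρ²=47; F_rep = 17·(2,4)/20² = (0.0850,0.1700)
F = F_att + ΣF_rep = (3.5346,-1.8552)
Δp = p'−p = (0.1767,-0.0928); α = Δx/Fx = (19087/108000) / (19087/5400) = 1/20
check: Δy/Fy = (-5009/54000) / (-5009/2700) = 1/20 ✓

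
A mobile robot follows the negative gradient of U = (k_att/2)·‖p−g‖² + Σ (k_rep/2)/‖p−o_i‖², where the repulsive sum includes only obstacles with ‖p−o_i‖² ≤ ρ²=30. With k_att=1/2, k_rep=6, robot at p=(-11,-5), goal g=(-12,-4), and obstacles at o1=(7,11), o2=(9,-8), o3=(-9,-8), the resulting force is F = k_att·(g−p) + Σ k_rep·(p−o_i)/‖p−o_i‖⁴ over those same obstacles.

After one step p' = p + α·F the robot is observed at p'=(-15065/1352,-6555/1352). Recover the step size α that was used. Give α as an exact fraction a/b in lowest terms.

α = 1/4

F_att = 1/2·(g−p) = 1/2·(-1,1) = (-0.5000,0.5000)
o1: d²=580 > ρ²=30 → inactive
o2: d²=409 > ρ²=30 → inactive
o3: d²=13 ≤ ρ²=30; F_rep = 6·(-2,3)/13² = (-0.0710,0.1065)
F = F_att + ΣF_rep = (-0.5710,0.6065)
Δp = p'−p = (-0.1428,0.1516); α = Δx/Fx = (-193/1352) / (-193/338) = 1/4
check: Δy/Fy = (205/1352) / (205/338) = 1/4 ✓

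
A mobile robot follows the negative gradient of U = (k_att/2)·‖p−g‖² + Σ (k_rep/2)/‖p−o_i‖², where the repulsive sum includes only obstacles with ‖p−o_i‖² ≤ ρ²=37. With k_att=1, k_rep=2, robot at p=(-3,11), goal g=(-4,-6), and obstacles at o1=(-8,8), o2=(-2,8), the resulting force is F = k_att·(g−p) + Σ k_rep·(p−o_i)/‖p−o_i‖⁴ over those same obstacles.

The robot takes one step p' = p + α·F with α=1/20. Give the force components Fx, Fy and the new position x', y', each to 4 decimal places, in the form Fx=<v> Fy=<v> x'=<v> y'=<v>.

F_att = 1·(g−p) = 1·(-1,-17) = (-1.0000,-17.0000)
o1: d²=34 ≤ ρ²=37; F_rep = 2·(5,3)/34² = (0.0087,0.0052)
o2: d²=10 ≤ ρ²=37; F_rep = 2·(-1,3)/10² = (-0.0200,0.0600)
F = F_att + ΣF_rep = (-1.0113,-16.9348)
p' = p + 1/20·F = (-3.0506,10.1533)

Fx=-1.0113 Fy=-16.9348 x'=-3.0506 y'=10.1533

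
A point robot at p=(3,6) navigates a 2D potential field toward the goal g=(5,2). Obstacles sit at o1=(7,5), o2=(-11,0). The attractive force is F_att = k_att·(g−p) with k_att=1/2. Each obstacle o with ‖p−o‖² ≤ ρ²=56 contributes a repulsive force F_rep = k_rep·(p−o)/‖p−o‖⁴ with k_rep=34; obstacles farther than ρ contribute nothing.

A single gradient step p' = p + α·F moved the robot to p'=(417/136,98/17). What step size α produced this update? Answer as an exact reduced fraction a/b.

F_att = 1/2·(g−p) = 1/2·(2,-4) = (1.0000,-2.0000)
o1: d²=17 ≤ ρ²=56; F_rep = 34·(-4,1)/17² = (-0.4706,0.1176)
o2: d²=232 > ρ²=56 → inactive
F = F_att + ΣF_rep = (0.5294,-1.8824)
Δp = p'−p = (0.0662,-0.2353); α = Δx/Fx = (9/136) / (9/17) = 1/8
check: Δy/Fy = (-4/17) / (-32/17) = 1/8 ✓

α = 1/8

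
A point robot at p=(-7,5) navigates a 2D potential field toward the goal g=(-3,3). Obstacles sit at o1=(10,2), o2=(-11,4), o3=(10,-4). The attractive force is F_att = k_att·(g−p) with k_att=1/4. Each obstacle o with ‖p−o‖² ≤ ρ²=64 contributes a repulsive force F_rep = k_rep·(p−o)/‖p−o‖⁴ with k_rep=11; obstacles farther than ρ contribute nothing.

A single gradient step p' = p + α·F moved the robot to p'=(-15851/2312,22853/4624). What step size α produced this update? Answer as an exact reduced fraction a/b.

F_att = 1/4·(g−p) = 1/4·(4,-2) = (1.0000,-0.5000)
o1: d²=298 > ρ²=64 → inactive
o2: d²=17 ≤ ρ²=64; F_rep = 11·(4,1)/17² = (0.1522,0.0381)
o3: d²=370 > ρ²=64 → inactive
F = F_att + ΣF_rep = (1.1522,-0.4619)
Δp = p'−p = (0.1440,-0.0577); α = Δx/Fx = (333/2312) / (333/289) = 1/8
check: Δy/Fy = (-267/4624) / (-267/578) = 1/8 ✓

α = 1/8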